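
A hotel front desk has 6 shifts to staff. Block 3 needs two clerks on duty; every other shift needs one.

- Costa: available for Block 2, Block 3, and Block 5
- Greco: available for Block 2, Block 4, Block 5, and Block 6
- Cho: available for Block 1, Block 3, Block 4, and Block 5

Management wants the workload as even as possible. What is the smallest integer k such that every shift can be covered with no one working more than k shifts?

With 3 clerks and 7 worker-slots to fill, someone must work at least ⌈7/3⌉ = 3 shifts, so k ≥ 3.
k = 3 works: Block 1→Cho, Block 2→Costa, Block 3→Costa+Cho, Block 4→Greco, Block 5→Costa, Block 6→Greco.
Loads: Costa 3, Greco 2, Cho 2 — all ≤ 3.

3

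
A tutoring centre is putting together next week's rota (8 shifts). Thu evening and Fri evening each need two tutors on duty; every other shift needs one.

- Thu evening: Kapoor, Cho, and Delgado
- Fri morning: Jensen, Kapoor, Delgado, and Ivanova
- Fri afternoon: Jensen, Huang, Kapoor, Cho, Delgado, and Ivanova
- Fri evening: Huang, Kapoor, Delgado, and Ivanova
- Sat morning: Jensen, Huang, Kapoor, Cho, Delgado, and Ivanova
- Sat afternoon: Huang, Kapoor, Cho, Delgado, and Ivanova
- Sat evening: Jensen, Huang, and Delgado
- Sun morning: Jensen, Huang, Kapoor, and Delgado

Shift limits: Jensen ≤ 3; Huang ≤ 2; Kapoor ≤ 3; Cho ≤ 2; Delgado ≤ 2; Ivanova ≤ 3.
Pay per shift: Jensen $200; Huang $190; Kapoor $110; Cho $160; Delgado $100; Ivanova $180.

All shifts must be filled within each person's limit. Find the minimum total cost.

Picking the cheapest available tutor for each shift independently would cost $1020, but that ignores the shift limits.
An optimal schedule: Thu evening→Delgado+Kapoor, Fri morning→Ivanova, Fri afternoon→Cho, Fri evening→Kapoor+Ivanova, Sat morning→Ivanova, Sat afternoon→Cho, Sat evening→Delgado, Sun morning→Kapoor.
Total: 100 + 110 + 180 + 160 + 110 + 180 + 180 + 160 + 100 + 110 = $1390.

$1390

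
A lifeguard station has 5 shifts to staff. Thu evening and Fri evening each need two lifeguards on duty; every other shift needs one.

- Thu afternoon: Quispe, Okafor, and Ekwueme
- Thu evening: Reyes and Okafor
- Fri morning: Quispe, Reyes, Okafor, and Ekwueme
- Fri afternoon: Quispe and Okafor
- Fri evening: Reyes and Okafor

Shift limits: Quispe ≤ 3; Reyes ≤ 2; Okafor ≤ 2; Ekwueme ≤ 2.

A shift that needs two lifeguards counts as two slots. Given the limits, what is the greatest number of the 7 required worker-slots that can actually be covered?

7

Total capacity across all lifeguards is 3+2+2+2 = 9, and 7 slots are needed, so at most 7 can be filled.
An assignment achieving 7: Thu afternoon→Quispe, Thu evening→Reyes+Okafor, Fri morning→Quispe, Fri afternoon→Quispe, Fri evening→Reyes+Okafor.
Loads: Quispe 3/3, Reyes 2/2, Okafor 2/2, Ekwueme 0/2.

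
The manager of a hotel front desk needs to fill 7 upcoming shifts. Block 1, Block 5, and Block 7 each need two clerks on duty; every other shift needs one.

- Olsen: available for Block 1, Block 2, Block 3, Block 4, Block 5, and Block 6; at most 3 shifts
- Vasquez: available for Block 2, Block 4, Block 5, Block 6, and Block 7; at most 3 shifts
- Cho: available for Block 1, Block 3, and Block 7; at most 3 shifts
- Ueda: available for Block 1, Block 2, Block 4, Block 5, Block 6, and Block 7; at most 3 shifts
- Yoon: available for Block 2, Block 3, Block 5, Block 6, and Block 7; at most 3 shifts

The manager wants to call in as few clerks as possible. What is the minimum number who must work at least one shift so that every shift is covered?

4

10 slots to fill and no one can take more than 3, so at least ⌈10/3⌉ = 4 clerks are needed.
Olsen, Vasquez, Cho, and Ueda alone can cover everything: Block 1→Olsen+Cho, Block 2→Olsen, Block 3→Olsen, Block 4→Vasquez, Block 5→Vasquez+Ueda, Block 6→Vasquez, Block 7→Cho+Ueda.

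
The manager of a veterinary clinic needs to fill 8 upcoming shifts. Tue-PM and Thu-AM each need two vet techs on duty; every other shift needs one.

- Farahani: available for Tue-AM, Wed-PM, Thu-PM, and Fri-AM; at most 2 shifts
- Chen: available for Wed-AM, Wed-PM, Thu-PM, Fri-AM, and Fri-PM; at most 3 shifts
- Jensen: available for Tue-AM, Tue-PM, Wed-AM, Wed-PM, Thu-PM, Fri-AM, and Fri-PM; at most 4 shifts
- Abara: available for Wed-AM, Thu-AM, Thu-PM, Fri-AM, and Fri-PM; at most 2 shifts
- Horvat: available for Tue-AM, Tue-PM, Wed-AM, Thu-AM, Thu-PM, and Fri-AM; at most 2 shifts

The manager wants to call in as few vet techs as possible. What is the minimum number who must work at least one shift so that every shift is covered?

4

10 slots to fill and no one can take more than 4, so at least ⌈10/4⌉ = 3 vet techs are needed.
Any 3 vet techs together have capacity at most 4+3+2 = 9 < 10 slots, so 3 can never suffice.
Farahani, Jensen, Abara, and Horvat alone can cover everything: Tue-AM→Farahani, Tue-PM→Jensen+Horvat, Wed-AM→Jensen, Wed-PM→Farahani, Thu-AM→Abara+Horvat, Thu-PM→Jensen, Fri-AM→Abara, Fri-PM→Jensen.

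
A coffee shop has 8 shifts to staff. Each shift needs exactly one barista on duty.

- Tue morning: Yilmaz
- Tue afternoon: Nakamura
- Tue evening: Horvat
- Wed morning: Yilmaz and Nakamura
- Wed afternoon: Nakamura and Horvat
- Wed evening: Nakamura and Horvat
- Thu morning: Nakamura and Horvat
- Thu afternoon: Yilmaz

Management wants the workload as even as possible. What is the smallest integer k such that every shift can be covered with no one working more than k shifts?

3

With 3 baristas and 8 worker-slots to fill, someone must work at least ⌈8/3⌉ = 3 shifts, so k ≥ 3.
k = 3 works: Tue morning→Yilmaz, Tue afternoon→Nakamura, Tue evening→Horvat, Wed morning→Yilmaz, Wed afternoon→Nakamura, Wed evening→Nakamura, Thu morning→Horvat, Thu afternoon→Yilmaz.
Loads: Yilmaz 3, Nakamura 3, Horvat 2 — all ≤ 3.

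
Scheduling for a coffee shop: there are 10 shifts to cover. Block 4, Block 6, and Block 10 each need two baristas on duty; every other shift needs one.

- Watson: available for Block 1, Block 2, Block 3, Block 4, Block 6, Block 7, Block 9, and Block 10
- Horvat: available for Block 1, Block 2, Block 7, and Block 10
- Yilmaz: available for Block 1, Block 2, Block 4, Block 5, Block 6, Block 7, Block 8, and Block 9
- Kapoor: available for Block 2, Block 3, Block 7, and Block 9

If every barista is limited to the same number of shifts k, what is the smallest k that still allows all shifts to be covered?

4

With 4 baristas and 13 worker-slots to fill, someone must work at least ⌈13/4⌉ = 4 shifts, so k ≥ 4.
k = 4 works: Block 1→Horvat, Block 2→Horvat, Block 3→Watson, Block 4→Watson+Yilmaz, Block 5→Yilmaz, Block 6→Watson+Yilmaz, Block 7→Horvat, Block 8→Yilmaz, Block 9→Kapoor, Block 10→Watson+Horvat.
Loads: Watson 4, Horvat 4, Yilmaz 4, Kapoor 1 — all ≤ 4.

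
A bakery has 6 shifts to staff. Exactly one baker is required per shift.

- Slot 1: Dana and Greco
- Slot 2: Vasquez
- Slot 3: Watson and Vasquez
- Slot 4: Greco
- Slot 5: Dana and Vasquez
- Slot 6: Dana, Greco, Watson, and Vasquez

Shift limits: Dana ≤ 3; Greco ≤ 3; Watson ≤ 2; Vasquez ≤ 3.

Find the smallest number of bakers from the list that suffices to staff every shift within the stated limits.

2

6 slots to fill and no one can take more than 3, so at least ⌈6/3⌉ = 2 bakers are needed.
Greco and Vasquez alone can cover everything: Slot 1→Greco, Slot 2→Vasquez, Slot 3→Vasquez, Slot 4→Greco, Slot 5→Vasquez, Slot 6→Greco.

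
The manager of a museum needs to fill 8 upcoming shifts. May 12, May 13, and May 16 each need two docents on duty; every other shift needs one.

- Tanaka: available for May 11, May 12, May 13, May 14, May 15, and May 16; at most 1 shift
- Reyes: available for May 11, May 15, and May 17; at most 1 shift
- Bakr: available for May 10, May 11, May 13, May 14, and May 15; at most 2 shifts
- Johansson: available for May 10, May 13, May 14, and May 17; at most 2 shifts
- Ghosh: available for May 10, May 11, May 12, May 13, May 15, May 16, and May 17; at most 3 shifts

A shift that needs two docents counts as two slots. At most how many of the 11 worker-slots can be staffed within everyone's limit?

Total capacity across all docents is 1+1+2+2+3 = 9, and 11 slots are needed, so at most 9 can be filled.
An assignment achieving 9: May 10→Bakr, May 11→Reyes, May 12→Tanaka+Ghosh, May 13→Johansson+Ghosh, May 14→Bakr, May 16→Ghosh, May 17→Johansson.
Loads: Tanaka 1/1, Reyes 1/1, Bakr 2/2, Johansson 2/2, Ghosh 3/3.

9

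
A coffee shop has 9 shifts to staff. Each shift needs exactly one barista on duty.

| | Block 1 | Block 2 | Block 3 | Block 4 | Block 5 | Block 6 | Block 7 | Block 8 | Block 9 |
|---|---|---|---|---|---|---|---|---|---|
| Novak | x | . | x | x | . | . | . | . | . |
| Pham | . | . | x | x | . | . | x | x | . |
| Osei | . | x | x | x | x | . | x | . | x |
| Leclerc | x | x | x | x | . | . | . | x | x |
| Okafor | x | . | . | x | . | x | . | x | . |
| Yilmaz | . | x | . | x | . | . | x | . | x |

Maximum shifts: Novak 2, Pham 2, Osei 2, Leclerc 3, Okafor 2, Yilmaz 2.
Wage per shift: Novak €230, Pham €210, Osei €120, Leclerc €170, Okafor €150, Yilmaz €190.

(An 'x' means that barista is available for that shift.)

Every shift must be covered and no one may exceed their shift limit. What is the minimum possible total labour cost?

Block 5 can only be covered by Osei, so that assignment is forced.
Block 6 can only be covered by Okafor, so that assignment is forced.
Picking the cheapest available barista for each shift independently would cost €1170, but that ignores the shift limits.
An optimal schedule: Block 1→Okafor, Block 2→Osei, Block 3→Leclerc, Block 4→Yilmaz, Block 5→Osei, Block 6→Okafor, Block 7→Yilmaz, Block 8→Leclerc, Block 9→Leclerc.
Total: 150 + 120 + 170 + 190 + 120 + 150 + 190 + 170 + 170 = €1430.

€1430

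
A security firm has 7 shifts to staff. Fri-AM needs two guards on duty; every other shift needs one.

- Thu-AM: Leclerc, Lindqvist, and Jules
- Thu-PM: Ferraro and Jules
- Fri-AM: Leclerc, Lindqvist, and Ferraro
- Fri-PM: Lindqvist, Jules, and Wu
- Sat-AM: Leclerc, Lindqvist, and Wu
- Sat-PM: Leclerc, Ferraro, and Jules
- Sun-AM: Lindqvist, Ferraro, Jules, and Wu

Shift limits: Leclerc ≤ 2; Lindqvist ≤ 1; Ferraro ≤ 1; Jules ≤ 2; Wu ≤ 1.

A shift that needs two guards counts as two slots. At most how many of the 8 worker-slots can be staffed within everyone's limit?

Total capacity across all guards is 2+1+1+2+1 = 7, and 8 slots are needed, so at most 7 can be filled.
An assignment achieving 7: Thu-AM→Leclerc, Thu-PM→Ferraro, Fri-AM→Leclerc+Lindqvist, Fri-PM→Jules, Sat-AM→Wu, Sat-PM→Jules.
Loads: Leclerc 2/2, Lindqvist 1/1, Ferraro 1/1, Jules 2/2, Wu 1/1.

7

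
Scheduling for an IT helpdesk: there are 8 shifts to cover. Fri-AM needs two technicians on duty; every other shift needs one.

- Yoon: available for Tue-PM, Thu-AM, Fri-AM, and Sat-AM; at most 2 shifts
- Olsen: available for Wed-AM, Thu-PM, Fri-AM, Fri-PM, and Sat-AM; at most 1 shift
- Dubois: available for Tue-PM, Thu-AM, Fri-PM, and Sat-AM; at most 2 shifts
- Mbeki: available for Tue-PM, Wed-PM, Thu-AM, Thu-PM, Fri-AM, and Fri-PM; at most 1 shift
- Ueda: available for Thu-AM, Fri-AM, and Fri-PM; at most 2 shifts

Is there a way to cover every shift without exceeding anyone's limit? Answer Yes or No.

No

Shifts {Wed-AM, Wed-PM, Thu-PM} need 3 worker-slots in total, but the technicians available for any of those shifts (Olsen and Mbeki) can supply at most 2 among them. So no valid schedule exists.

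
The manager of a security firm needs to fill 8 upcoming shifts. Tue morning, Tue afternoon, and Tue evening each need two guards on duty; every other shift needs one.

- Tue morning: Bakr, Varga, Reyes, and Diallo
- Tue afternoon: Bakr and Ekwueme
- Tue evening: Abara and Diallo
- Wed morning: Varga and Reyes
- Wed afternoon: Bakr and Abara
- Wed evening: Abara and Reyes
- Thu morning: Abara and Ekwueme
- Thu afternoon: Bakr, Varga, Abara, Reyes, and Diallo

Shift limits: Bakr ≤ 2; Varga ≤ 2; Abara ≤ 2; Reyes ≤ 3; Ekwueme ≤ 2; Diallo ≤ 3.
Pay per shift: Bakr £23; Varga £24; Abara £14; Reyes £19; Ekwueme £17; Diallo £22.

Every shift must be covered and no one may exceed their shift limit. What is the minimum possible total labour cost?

Tue afternoon can only be covered by Bakr and Ekwueme, so that assignment is forced.
Tue evening can only be covered by Abara and Diallo, so that assignment is forced.
Picking the cheapest available guard for each shift independently would cost £192, but that ignores the shift limits.
An optimal schedule: Tue morning→Reyes+Diallo, Tue afternoon→Ekwueme+Bakr, Tue evening→Abara+Diallo, Wed morning→Reyes, Wed afternoon→Abara, Wed evening→Reyes, Thu morning→Ekwueme, Thu afternoon→Diallo.
Total: 19 + 22 + 17 + 23 + 14 + 22 + 19 + 14 + 19 + 17 + 22 = £208.

£208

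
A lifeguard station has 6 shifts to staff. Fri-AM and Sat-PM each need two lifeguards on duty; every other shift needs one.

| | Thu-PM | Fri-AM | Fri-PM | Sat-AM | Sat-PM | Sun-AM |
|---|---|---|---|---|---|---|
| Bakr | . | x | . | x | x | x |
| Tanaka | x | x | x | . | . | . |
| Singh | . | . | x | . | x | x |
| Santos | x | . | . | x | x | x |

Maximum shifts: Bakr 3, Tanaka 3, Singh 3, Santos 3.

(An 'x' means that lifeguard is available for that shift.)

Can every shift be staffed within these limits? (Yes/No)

Fri-AM can only be covered by Bakr and Tanaka, so that assignment is forced.
One valid schedule: Thu-PM→Tanaka, Fri-AM→Bakr+Tanaka, Fri-PM→Tanaka, Sat-AM→Bakr, Sat-PM→Bakr+Singh, Sun-AM→Singh.
Loads: Bakr 3/3, Tanaka 3/3, Singh 2/3, Santos 0/3 — all within limits.

Yes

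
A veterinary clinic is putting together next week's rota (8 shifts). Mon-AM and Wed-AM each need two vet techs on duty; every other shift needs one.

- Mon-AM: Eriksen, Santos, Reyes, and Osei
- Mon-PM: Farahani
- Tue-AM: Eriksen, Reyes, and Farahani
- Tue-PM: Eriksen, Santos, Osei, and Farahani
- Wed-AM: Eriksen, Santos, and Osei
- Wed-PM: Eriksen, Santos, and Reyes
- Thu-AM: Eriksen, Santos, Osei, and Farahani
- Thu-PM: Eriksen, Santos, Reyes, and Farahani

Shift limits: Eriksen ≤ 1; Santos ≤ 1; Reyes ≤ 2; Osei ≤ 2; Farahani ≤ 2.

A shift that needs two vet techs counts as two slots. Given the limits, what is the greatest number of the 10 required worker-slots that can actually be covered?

Total capacity across all vet techs is 1+1+2+2+2 = 8, and 10 slots are needed, so at most 8 can be filled.
An assignment achieving 8: Mon-AM→Reyes+Osei, Mon-PM→Farahani, Tue-AM→Eriksen, Tue-PM→Farahani, Wed-AM→Santos+Osei, Wed-PM→Reyes.
Loads: Eriksen 1/1, Santos 1/1, Reyes 2/2, Osei 2/2, Farahani 2/2.

8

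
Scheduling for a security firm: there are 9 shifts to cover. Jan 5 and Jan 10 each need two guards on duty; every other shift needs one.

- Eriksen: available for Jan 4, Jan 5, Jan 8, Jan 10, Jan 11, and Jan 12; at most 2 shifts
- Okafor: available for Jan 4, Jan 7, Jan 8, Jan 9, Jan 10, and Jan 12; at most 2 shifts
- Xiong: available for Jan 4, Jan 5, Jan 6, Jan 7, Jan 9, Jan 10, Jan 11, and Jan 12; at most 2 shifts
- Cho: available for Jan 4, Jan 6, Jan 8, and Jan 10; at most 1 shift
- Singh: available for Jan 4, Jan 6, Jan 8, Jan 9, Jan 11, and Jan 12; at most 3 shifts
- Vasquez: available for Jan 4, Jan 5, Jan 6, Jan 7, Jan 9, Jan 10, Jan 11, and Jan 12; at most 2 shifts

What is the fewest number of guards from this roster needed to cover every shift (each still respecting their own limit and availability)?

11 slots to fill and no one can take more than 3, so at least ⌈11/3⌉ = 4 guards are needed.
Any 4 guards together have capacity at most 3+2+2+2 = 9 < 11 slots, so 4 can never suffice.
Eriksen, Okafor, Xiong, Singh, and Vasquez alone can cover everything: Jan 4→Singh, Jan 5→Eriksen+Xiong, Jan 6→Xiong, Jan 7→Okafor, Jan 8→Eriksen, Jan 9→Singh, Jan 10→Okafor+Vasquez, Jan 11→Singh, Jan 12→Vasquez.

5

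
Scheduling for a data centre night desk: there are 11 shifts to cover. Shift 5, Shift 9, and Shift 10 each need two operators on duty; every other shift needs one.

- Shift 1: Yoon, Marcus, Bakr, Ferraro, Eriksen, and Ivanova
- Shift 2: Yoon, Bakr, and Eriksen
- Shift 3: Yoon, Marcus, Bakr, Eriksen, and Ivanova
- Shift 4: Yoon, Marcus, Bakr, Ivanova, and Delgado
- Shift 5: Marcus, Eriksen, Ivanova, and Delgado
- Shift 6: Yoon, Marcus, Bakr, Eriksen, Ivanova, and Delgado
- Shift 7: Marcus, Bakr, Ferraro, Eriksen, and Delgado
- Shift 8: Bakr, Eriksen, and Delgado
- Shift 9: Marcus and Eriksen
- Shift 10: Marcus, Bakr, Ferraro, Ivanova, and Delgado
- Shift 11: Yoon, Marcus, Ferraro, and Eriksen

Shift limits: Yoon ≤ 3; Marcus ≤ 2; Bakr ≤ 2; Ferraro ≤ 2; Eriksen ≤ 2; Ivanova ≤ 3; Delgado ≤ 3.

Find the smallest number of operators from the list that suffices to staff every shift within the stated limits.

14 slots to fill and no one can take more than 3, so at least ⌈14/3⌉ = 5 operators are needed.
Any 5 operators together have capacity at most 3+3+3+2+2 = 13 < 14 slots, so 5 can never suffice.
Yoon, Marcus, Bakr, Ferraro, Eriksen, and Ivanova alone can cover everything: Shift 1→Ferraro, Shift 2→Yoon, Shift 3→Ivanova, Shift 4→Yoon, Shift 5→Marcus+Eriksen, Shift 6→Ivanova, Shift 7→Bakr, Shift 8→Bakr, Shift 9→Marcus+Eriksen, Shift 10→Ferraro+Ivanova, Shift 11→Yoon.

6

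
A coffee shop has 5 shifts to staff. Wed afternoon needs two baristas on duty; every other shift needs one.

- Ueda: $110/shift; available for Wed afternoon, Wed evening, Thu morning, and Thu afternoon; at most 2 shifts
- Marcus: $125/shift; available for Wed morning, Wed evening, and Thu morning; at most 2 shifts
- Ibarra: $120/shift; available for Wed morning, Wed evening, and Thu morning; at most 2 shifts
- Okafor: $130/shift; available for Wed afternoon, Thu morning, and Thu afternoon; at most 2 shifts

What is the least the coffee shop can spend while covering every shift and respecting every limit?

Wed afternoon can only be covered by Ueda and Okafor, so that assignment is forced.
Picking the cheapest available barista for each shift independently would cost $690, but that ignores the shift limits.
An optimal schedule: Wed morning→Ibarra, Wed afternoon→Ueda+Okafor, Wed evening→Ibarra, Thu morning→Marcus, Thu afternoon→Ueda.
Total: 120 + 110 + 130 + 120 + 125 + 110 = $715.

$715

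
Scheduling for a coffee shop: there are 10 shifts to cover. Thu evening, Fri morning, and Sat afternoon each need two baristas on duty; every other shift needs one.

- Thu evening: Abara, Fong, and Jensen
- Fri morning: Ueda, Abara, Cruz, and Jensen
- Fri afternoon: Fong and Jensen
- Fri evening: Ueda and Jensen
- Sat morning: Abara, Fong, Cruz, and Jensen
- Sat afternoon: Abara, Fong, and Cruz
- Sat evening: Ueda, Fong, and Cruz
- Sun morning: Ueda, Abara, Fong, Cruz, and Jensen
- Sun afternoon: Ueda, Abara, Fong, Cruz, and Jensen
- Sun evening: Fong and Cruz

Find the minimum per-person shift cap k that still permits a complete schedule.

With 5 baristas and 13 worker-slots to fill, someone must work at least ⌈13/5⌉ = 3 shifts, so k ≥ 3.
k = 3 works: Thu evening→Abara+Fong, Fri morning→Cruz+Jensen, Fri afternoon→Fong, Fri evening→Ueda, Sat morning→Abara, Sat afternoon→Abara+Cruz, Sat evening→Ueda, Sun morning→Ueda, Sun afternoon→Cruz, Sun evening→Fong.
Loads: Ueda 3, Abara 3, Fong 3, Cruz 3, Jensen 1 — all ≤ 3.

3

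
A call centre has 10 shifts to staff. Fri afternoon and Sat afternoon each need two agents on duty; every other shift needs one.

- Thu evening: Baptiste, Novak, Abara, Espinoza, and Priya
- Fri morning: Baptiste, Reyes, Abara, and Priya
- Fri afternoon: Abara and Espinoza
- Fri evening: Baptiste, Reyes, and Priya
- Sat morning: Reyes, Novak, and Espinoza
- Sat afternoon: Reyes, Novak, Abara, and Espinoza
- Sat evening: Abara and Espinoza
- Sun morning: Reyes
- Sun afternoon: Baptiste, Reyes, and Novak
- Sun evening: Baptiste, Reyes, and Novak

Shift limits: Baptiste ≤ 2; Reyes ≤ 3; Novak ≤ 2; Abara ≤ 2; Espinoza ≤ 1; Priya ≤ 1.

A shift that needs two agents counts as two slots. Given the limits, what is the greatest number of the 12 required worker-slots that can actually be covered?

Total capacity across all agents is 2+3+2+2+1+1 = 11, and 12 slots are needed, so at most 11 can be filled.
An assignment achieving 11: Thu evening→Novak, Fri morning→Priya, Fri afternoon→Abara+Espinoza, Fri evening→Baptiste, Sat morning→Reyes, Sat afternoon→Novak, Sat evening→Abara, Sun morning→Reyes, Sun afternoon→Baptiste, Sun evening→Reyes.
Loads: Baptiste 2/2, Reyes 3/3, Novak 2/2, Abara 2/2, Espinoza 1/1, Priya 1/1.

11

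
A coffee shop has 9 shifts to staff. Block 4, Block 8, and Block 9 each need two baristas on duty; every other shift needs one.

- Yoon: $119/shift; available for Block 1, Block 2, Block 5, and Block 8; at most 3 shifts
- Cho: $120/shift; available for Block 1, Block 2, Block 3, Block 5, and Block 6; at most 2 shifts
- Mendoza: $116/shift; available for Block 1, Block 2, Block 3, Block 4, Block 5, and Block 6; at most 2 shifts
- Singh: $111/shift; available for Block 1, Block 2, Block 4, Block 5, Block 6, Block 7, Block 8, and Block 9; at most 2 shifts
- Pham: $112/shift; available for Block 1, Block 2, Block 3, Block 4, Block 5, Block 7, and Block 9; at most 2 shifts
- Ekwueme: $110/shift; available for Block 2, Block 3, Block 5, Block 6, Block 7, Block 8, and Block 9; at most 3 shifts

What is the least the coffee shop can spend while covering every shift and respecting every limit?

Picking the cheapest available barista for each shift independently would cost $1326, but that ignores the shift limits.
An optimal schedule: Block 1→Yoon, Block 2→Yoon, Block 3→Mendoza, Block 4→Singh+Pham, Block 5→Yoon, Block 6→Mendoza, Block 7→Ekwueme, Block 8→Ekwueme+Singh, Block 9→Ekwueme+Pham.
Total: 119 + 119 + 116 + 111 + 112 + 119 + 116 + 110 + 110 + 111 + 110 + 112 = $1365.

$1365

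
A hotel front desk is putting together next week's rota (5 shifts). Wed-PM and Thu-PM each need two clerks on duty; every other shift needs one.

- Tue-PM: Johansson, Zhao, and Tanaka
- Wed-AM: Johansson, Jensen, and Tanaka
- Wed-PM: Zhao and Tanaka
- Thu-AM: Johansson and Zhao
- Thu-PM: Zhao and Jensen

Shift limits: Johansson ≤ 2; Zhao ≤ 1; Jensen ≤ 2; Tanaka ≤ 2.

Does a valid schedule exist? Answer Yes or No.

Total capacity is 7 and 7 slots are needed, so capacity alone doesn't rule it out.
Shifts {Wed-PM, Thu-PM} need 4 worker-slots in total, but the clerks available for any of those shifts (Zhao, Jensen, and Tanaka) can supply at most 3 among them. So no valid schedule exists.

No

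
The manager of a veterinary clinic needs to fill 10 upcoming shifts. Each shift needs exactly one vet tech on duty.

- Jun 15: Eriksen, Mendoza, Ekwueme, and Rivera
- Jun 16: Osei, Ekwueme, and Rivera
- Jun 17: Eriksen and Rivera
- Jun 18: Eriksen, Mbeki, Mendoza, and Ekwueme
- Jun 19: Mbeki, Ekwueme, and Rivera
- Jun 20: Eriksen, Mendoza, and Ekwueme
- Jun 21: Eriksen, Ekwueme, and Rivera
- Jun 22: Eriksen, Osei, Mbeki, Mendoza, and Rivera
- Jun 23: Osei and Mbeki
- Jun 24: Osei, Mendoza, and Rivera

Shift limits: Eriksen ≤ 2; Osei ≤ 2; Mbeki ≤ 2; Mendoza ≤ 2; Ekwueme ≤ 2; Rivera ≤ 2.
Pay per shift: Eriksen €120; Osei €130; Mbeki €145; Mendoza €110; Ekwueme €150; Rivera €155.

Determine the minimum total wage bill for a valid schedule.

Picking the cheapest available vet tech for each shift independently would cost €1195, but that ignores the shift limits.
An optimal schedule: Jun 15→Ekwueme, Jun 16→Osei, Jun 17→Eriksen, Jun 18→Ekwueme, Jun 19→Mbeki, Jun 20→Mendoza, Jun 21→Eriksen, Jun 22→Mbeki, Jun 23→Osei, Jun 24→Mendoza.
Total: 150 + 130 + 120 + 150 + 145 + 110 + 120 + 145 + 130 + 110 = €1310.

€1310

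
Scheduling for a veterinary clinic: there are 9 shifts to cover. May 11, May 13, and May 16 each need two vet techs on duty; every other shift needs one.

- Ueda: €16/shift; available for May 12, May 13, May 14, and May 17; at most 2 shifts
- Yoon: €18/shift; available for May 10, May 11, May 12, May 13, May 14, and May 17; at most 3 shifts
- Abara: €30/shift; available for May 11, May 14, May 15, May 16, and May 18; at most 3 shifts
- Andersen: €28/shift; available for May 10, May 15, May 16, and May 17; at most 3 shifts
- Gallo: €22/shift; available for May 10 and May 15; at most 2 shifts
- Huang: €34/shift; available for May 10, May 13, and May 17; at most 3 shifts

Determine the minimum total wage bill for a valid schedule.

€276

May 11 can only be covered by Yoon and Abara, so that assignment is forced.
May 16 can only be covered by Abara and Andersen, so that assignment is forced.
May 18 can only be covered by Abara, so that assignment is forced.
Picking the cheapest available vet tech for each shift independently would cost €258, but that ignores the shift limits.
An optimal schedule: May 10→Gallo, May 11→Yoon+Abara, May 12→Ueda, May 13→Ueda+Yoon, May 14→Yoon, May 15→Gallo, May 16→Andersen+Abara, May 17→Andersen, May 18→Abara.
Total: 22 + 18 + 30 + 16 + 16 + 18 + 18 + 22 + 28 + 30 + 28 + 30 = €276.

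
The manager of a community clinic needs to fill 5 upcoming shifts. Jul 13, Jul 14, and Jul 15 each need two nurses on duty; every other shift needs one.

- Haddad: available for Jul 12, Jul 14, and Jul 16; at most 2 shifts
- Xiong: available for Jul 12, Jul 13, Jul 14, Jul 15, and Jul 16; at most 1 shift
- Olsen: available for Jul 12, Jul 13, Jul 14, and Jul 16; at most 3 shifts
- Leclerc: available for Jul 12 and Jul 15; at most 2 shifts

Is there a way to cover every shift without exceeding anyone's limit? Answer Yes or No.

Total capacity is 8 and 8 slots are needed, so capacity alone doesn't rule it out.
Shifts {Jul 13, Jul 15} need 4 worker-slots in total, but the nurses available for any of those shifts (Xiong, Olsen, and Leclerc) can supply at most 3 among them. So no valid schedule exists.

No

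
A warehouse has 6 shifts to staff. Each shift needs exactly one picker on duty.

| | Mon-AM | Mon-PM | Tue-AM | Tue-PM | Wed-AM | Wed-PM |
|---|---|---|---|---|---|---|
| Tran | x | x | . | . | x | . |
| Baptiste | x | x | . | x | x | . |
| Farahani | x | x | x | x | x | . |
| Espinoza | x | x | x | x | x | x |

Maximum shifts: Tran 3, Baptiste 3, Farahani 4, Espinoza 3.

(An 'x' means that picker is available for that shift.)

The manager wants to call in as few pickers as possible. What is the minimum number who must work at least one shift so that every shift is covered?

2

6 slots to fill and no one can take more than 4, so at least ⌈6/4⌉ = 2 pickers are needed.
Tran and Espinoza alone can cover everything: Mon-AM→Tran, Mon-PM→Tran, Tue-AM→Espinoza, Tue-PM→Espinoza, Wed-AM→Tran, Wed-PM→Espinoza.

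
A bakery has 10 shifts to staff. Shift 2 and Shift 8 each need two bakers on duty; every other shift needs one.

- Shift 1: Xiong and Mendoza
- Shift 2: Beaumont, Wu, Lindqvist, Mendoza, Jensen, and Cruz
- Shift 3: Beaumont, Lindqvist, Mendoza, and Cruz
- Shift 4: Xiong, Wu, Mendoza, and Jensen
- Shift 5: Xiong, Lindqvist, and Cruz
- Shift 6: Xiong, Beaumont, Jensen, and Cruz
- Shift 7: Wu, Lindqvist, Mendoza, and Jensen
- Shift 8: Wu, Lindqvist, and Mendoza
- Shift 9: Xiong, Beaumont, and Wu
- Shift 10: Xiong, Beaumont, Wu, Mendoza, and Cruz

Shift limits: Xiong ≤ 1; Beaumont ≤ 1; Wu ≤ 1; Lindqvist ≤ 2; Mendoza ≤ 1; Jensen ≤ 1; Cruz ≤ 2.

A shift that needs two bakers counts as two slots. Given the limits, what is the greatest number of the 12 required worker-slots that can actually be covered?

9

Total capacity across all bakers is 1+1+1+2+1+1+2 = 9, and 12 slots are needed, so at most 9 can be filled.
An assignment achieving 9: Shift 1→Xiong, Shift 3→Mendoza, Shift 4→Jensen, Shift 5→Lindqvist, Shift 6→Cruz, Shift 8→Wu+Lindqvist, Shift 9→Beaumont, Shift 10→Cruz.
Loads: Xiong 1/1, Beaumont 1/1, Wu 1/1, Lindqvist 2/2, Mendoza 1/1, Jensen 1/1, Cruz 2/2.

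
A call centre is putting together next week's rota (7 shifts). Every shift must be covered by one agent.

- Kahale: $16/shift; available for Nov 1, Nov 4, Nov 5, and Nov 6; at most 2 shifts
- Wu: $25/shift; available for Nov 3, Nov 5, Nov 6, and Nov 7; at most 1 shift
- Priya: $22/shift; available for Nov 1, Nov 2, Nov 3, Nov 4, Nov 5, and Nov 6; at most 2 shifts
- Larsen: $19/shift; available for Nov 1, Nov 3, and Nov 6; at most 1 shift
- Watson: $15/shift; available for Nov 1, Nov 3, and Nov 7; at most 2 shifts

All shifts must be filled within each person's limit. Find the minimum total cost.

$125

Nov 2 can only be covered by Priya, so that assignment is forced.
Picking the cheapest available agent for each shift independently would cost $115, but that ignores the shift limits.
An optimal schedule: Nov 1→Watson, Nov 2→Priya, Nov 3→Larsen, Nov 4→Kahale, Nov 5→Kahale, Nov 6→Priya, Nov 7→Watson.
Total: 15 + 22 + 19 + 16 + 16 + 22 + 15 = $125.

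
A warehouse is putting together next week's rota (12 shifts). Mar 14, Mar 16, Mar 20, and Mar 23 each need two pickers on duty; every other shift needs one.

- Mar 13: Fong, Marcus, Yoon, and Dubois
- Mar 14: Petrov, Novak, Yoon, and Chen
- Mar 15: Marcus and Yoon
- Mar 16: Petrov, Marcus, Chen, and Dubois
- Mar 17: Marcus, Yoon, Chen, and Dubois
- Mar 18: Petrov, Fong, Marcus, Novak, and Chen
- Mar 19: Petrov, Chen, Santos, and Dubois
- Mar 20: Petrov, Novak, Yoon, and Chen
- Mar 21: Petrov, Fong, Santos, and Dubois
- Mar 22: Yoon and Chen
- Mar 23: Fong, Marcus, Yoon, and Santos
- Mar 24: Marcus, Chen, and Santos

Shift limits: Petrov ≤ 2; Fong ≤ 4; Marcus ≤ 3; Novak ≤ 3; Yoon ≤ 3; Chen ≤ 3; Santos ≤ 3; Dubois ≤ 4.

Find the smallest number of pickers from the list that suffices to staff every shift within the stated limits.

5

16 slots to fill and no one can take more than 4, so at least ⌈16/4⌉ = 4 pickers are needed.
Any 4 pickers together have capacity at most 4+4+3+3 = 14 < 16 slots, so 4 can never suffice.
Fong, Marcus, Yoon, Chen, and Santos alone can cover everything: Mar 13→Fong, Mar 14→Yoon+Chen, Mar 15→Marcus, Mar 16→Marcus+Chen, Mar 17→Marcus, Mar 18→Fong, Mar 19→Santos, Mar 20→Yoon+Chen, Mar 21→Fong, Mar 22→Yoon, Mar 23→Fong+Santos, Mar 24→Santos.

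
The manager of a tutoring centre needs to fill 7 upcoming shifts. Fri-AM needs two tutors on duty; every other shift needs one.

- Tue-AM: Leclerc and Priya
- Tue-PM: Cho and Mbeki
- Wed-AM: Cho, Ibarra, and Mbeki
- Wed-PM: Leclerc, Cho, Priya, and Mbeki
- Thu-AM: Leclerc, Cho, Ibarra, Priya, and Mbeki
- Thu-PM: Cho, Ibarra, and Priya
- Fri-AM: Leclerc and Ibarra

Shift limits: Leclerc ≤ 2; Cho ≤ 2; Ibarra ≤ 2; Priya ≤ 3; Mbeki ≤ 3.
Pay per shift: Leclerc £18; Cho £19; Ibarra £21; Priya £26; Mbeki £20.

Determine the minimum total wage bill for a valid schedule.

£155

Fri-AM can only be covered by Leclerc and Ibarra, so that assignment is forced.
Picking the cheapest available tutor for each shift independently would cost £150, but that ignores the shift limits.
An optimal schedule: Tue-AM→Leclerc, Tue-PM→Cho, Wed-AM→Mbeki, Wed-PM→Mbeki, Thu-AM→Mbeki, Thu-PM→Cho, Fri-AM→Leclerc+Ibarra.
Total: 18 + 19 + 20 + 20 + 20 + 19 + 18 + 21 = £155.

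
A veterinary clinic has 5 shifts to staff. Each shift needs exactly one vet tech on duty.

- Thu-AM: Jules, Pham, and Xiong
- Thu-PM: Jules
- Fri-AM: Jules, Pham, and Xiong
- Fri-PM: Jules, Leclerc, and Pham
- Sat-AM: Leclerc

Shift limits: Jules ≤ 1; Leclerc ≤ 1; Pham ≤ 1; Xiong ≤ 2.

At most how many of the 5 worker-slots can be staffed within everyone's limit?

Total capacity across all vet techs is 1+1+1+2 = 5, and 5 slots are needed, so at most 5 can be filled.
An assignment achieving 5: Thu-AM→Xiong, Thu-PM→Jules, Fri-AM→Xiong, Fri-PM→Pham, Sat-AM→Leclerc.
Loads: Jules 1/1, Leclerc 1/1, Pham 1/1, Xiong 2/2.

5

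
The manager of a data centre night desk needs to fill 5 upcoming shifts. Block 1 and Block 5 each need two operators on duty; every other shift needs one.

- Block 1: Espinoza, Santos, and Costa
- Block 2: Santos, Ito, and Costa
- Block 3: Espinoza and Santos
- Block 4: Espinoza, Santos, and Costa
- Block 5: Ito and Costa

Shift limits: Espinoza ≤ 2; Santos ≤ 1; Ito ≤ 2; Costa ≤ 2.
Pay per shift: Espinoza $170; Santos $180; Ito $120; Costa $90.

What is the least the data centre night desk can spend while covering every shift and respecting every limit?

Block 5 can only be covered by Ito and Costa, so that assignment is forced.
Picking the cheapest available operator for each shift independently would cost $820, but that ignores the shift limits.
An optimal schedule: Block 1→Espinoza+Santos, Block 2→Ito, Block 3→Espinoza, Block 4→Costa, Block 5→Ito+Costa.
Total: 170 + 180 + 120 + 170 + 90 + 120 + 90 = $940.

$940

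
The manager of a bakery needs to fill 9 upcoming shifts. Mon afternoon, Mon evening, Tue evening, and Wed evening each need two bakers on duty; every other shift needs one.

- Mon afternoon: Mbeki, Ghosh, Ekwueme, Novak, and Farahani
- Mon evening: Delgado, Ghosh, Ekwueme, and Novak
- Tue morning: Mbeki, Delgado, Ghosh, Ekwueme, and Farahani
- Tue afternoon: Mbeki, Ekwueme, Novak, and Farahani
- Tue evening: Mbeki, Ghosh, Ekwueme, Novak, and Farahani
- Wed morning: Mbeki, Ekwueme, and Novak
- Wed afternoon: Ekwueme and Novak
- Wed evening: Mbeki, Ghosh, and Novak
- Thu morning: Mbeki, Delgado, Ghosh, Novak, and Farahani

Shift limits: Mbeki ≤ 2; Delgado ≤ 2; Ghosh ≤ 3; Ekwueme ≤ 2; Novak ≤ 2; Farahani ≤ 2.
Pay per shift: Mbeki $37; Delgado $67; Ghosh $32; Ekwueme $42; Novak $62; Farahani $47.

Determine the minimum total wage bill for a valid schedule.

Picking the cheapest available baker for each shift independently would cost $461, but that ignores the shift limits.
An optimal schedule: Mon afternoon→Ghosh+Farahani, Mon evening→Ghosh+Novak, Tue morning→Delgado, Tue afternoon→Ekwueme, Tue evening→Novak+Farahani, Wed morning→Mbeki, Wed afternoon→Ekwueme, Wed evening→Mbeki+Ghosh, Thu morning→Delgado.
Total: 32 + 47 + 32 + 62 + 67 + 42 + 62 + 47 + 37 + 42 + 37 + 32 + 67 = $606.

$606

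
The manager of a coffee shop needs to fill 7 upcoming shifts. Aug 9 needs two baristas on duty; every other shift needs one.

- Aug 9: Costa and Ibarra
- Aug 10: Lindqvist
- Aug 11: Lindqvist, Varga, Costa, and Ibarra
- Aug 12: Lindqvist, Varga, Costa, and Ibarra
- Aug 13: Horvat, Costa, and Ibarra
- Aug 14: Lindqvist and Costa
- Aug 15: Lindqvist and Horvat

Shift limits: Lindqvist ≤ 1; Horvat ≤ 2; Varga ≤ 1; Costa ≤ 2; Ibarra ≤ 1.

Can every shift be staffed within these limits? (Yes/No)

Shifts {Aug 9, Aug 10, Aug 11, Aug 12, Aug 14} need 6 worker-slots in total, but the baristas available for any of those shifts (Lindqvist, Varga, Costa, and Ibarra) can supply at most 5 among them. So no valid schedule exists.

No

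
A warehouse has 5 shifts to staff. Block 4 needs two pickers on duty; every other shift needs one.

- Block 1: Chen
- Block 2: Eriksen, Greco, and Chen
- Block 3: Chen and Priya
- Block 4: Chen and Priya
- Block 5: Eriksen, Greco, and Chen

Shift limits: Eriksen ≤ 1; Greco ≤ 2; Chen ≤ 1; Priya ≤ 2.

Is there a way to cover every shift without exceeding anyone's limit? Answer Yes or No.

No

Total capacity is 6 and 6 slots are needed, so capacity alone doesn't rule it out.
Shifts {Block 1, Block 4} need 3 worker-slots in total, but the pickers available for any of those shifts (Chen and Priya) can supply at most 2 among them. So no valid schedule exists.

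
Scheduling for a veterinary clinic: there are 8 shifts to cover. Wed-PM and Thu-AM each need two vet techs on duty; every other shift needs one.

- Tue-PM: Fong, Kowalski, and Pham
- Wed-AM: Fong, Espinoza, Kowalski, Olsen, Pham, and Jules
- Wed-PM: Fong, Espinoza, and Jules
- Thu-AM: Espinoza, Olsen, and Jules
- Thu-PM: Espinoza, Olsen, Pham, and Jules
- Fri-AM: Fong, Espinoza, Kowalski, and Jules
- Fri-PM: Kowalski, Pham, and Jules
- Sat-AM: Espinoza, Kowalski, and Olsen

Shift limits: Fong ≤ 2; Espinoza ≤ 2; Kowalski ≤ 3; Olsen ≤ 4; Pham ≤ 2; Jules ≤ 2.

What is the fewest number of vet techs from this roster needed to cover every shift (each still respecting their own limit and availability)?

10 slots to fill and no one can take more than 4, so at least ⌈10/4⌉ = 3 vet techs are needed.
Any 3 vet techs together have capacity at most 4+3+2 = 9 < 10 slots, so 3 can never suffice.
Fong, Espinoza, Kowalski, and Olsen alone can cover everything: Tue-PM→Fong, Wed-AM→Olsen, Wed-PM→Fong+Espinoza, Thu-AM→Espinoza+Olsen, Thu-PM→Olsen, Fri-AM→Kowalski, Fri-PM→Kowalski, Sat-AM→Kowalski.

4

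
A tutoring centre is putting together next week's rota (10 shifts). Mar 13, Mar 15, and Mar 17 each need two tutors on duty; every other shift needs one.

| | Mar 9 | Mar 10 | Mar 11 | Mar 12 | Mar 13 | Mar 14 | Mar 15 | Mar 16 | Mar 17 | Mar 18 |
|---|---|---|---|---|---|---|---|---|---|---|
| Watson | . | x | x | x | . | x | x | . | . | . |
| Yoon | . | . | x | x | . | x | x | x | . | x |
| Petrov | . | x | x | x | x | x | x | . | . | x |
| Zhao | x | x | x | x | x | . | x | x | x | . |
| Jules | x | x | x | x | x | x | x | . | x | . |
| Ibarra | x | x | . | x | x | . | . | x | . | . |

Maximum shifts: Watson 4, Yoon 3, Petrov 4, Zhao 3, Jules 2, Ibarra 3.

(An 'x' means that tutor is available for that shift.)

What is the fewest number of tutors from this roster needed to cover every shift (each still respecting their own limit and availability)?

13 slots to fill and no one can take more than 4, so at least ⌈13/4⌉ = 4 tutors are needed.
Watson, Petrov, Zhao, and Jules alone can cover everything: Mar 9→Zhao, Mar 10→Watson, Mar 11→Watson, Mar 12→Petrov, Mar 13→Petrov+Jules, Mar 14→Watson, Mar 15→Watson+Petrov, Mar 16→Zhao, Mar 17→Zhao+Jules, Mar 18→Petrov.

4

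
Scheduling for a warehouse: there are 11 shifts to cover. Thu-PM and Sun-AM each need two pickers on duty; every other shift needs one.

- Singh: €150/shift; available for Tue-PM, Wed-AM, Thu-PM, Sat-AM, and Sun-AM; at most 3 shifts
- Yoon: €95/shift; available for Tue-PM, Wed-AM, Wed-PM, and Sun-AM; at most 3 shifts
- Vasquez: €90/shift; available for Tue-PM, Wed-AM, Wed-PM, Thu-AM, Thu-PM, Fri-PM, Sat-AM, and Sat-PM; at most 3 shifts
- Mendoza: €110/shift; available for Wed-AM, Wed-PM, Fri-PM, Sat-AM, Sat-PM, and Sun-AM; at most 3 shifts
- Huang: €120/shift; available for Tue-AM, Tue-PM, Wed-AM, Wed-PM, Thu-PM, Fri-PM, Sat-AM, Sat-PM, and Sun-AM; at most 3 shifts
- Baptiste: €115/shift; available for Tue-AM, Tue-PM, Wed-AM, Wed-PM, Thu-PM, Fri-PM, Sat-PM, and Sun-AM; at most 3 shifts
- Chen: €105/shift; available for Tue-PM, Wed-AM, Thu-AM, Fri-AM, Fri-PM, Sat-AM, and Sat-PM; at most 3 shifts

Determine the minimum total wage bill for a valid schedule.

€1320

Fri-AM can only be covered by Chen, so that assignment is forced.
Picking the cheapest available picker for each shift independently would cost €1260, but that ignores the shift limits.
An optimal schedule: Tue-AM→Baptiste, Tue-PM→Yoon, Wed-AM→Yoon, Wed-PM→Vasquez, Thu-AM→Vasquez, Thu-PM→Vasquez+Baptiste, Fri-AM→Chen, Fri-PM→Chen, Sat-AM→Chen, Sat-PM→Mendoza, Sun-AM→Yoon+Mendoza.
Total: 115 + 95 + 95 + 90 + 90 + 90 + 115 + 105 + 105 + 105 + 110 + 95 + 110 = €1320.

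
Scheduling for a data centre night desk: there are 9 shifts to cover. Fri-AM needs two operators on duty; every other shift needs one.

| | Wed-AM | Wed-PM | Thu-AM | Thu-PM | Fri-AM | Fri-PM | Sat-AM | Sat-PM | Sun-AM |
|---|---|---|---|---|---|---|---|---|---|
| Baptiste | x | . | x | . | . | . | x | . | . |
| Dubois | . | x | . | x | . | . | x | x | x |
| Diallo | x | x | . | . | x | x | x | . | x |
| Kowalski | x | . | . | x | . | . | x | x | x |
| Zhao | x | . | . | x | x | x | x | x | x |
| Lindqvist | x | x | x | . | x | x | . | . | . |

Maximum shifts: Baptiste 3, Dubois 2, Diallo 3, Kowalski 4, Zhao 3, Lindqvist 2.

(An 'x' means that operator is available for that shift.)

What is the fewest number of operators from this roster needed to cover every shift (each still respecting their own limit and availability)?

10 slots to fill and no one can take more than 4, so at least ⌈10/4⌉ = 3 operators are needed.
No set of 3 operators can cover every shift (each such set leaves at least one shift with no one available or exceeds a cap).
Baptiste, Dubois, Diallo, and Zhao alone can cover everything: Wed-AM→Baptiste, Wed-PM→Dubois, Thu-AM→Baptiste, Thu-PM→Dubois, Fri-AM→Diallo+Zhao, Fri-PM→Diallo, Sat-AM→Baptiste, Sat-PM→Zhao, Sun-AM→Diallo.

4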